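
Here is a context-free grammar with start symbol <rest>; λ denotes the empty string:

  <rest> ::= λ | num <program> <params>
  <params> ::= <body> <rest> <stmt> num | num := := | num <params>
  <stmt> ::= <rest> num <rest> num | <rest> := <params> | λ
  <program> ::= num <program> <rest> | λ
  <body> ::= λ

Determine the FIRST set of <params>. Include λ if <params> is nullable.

From <params> ::= <body> <rest> <stmt> num: <body>, <rest>, <stmt> nullable, take FIRST(<body>) ∪ FIRST(<rest>) ∪ FIRST(<stmt>) ∪ {num} = { :=, num }.
<params> ::= num := := contributes {num}.
<params> ::= num <params> contributes {num}.
Union: FIRST(<params>) = { :=, num }.

{ :=, num }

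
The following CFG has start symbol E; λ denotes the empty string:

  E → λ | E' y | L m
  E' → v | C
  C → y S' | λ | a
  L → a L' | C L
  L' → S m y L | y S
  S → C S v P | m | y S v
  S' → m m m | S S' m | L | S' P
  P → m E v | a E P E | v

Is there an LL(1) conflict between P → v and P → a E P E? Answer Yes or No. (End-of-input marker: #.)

FIRST(v) = { v } and FIRST(a E P E) = { a }.
The FIRST sets are disjoint and neither alternative is nullable — no conflict.

No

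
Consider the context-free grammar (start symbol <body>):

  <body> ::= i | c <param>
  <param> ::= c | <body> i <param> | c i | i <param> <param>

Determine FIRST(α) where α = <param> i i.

{ c, i }

Add FIRST(<param>) = { c, i }; <param> is not nullable, stop.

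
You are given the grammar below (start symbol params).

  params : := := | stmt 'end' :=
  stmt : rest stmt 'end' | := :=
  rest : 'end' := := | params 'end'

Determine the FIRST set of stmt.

From stmt : rest stmt 'end': add FIRST(rest) = { 'end', := }.
stmt : := := contributes {:=}.
Union: FIRST(stmt) = { 'end', := }.

{ 'end', := }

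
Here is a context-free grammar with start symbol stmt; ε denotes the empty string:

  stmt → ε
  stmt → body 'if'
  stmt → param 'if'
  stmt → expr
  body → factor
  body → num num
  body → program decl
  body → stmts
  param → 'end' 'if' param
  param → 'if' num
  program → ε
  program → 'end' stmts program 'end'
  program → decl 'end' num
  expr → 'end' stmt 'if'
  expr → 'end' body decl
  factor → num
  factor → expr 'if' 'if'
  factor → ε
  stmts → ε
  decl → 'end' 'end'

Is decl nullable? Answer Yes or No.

Nullable nonterminals: body, factor, program, stmt, stmts.
No production of decl has an RHS whose symbols are all nullable, so decl is not nullable.

No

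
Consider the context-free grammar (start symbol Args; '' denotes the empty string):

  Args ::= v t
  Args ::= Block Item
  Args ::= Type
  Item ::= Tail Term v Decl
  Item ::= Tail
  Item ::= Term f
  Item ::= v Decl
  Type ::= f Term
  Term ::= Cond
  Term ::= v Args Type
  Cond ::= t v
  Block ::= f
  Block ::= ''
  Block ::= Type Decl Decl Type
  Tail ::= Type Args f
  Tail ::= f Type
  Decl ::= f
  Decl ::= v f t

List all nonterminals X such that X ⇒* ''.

{ Block }

Directly nullable (have an ''-production): Block.
No other nonterminal has a production whose RHS symbols are all nullable.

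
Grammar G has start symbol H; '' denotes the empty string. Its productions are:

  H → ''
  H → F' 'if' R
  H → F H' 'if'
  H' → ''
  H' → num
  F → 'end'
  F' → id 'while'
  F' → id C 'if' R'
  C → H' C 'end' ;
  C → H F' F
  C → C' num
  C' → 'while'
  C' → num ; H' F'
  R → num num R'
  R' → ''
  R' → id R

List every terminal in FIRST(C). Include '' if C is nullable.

From C → H' C 'end' ;: H' nullable, take FIRST(H') ∪ FIRST(C) = { 'end', 'while', id, num }.
From C → H F' F: H nullable, take FIRST(H) ∪ FIRST(F') = { 'end', id }.
From C → C' num: add FIRST(C') = { 'while', num }.
Union: FIRST(C) = { 'end', 'while', id, num }.

{ 'end', 'while', id, num }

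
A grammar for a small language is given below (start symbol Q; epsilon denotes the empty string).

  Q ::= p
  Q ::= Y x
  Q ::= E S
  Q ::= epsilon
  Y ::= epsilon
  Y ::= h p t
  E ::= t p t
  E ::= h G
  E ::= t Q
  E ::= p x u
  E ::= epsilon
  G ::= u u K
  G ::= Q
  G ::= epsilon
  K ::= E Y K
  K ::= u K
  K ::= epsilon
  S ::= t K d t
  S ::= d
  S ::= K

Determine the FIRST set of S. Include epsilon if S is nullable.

{ d, h, p, t, u, epsilon }

S ::= t K d t contributes {t}.
S ::= d contributes {d}.
From S ::= K: add FIRST(K) = { h, p, t, u, epsilon } (including epsilon since K is nullable).
Union: FIRST(S) = { d, h, p, t, u, epsilon }.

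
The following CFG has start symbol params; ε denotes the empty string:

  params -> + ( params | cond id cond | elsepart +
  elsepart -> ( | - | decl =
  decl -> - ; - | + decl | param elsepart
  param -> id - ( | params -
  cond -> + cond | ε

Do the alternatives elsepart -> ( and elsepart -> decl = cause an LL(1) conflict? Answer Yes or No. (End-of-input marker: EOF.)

FIRST(() = { ( } and FIRST(decl =) = { (, +, -, id }.
Both contain (, so the two alternatives are not disjoint — LL(1) conflict.

Yes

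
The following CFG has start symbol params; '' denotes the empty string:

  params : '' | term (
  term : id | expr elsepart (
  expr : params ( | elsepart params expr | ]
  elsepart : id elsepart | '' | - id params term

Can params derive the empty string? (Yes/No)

Yes

params has an ''-production, so params ⇒ ''.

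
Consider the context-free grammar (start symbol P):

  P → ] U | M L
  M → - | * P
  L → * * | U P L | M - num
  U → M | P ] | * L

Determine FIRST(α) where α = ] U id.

{ ] }

] is a terminal; add {]} and stop.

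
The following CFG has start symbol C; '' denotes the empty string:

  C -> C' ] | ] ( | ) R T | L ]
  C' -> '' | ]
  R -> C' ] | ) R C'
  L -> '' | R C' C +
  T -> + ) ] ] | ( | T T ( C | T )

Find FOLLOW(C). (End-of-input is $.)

C is the start symbol, so $ ∈ FOLLOW(C).
In L -> R C' C +: add FIRST(+) = { + }.
In T -> T T ( C: C is at the end, add FOLLOW(T) = { $, (, ), + }.
Union: FOLLOW(C) = { $, (, ), + }.

{ $, (, ), + }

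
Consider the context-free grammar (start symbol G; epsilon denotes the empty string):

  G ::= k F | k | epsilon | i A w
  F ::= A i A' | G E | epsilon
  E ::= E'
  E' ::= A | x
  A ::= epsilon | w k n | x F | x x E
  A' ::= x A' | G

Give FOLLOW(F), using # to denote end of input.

{ #, i, w, x }

In G ::= k F: F is at the end, add FOLLOW(G) = { #, i, w, x }.
In A ::= x F: F is at the end, add FOLLOW(A) = { #, i, w, x }.
Union: FOLLOW(F) = { #, i, w, x }.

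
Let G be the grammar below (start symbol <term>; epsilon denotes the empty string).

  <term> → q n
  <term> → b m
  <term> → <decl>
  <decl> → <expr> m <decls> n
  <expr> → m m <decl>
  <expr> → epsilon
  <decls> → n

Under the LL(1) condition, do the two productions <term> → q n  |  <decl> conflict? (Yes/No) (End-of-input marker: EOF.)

No

FIRST(q n) = { q } and FIRST(<decl>) = { m }.
The FIRST sets are disjoint and neither alternative is nullable — no conflict.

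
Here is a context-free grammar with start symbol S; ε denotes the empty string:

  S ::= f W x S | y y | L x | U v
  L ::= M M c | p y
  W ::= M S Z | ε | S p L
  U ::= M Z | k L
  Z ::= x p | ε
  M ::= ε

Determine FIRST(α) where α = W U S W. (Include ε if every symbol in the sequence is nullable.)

Add FIRST(W)\{ε} = { c, f, k, p, v, x, y }; W is nullable, continue.
Add FIRST(U)\{ε} = { k, x }; U is nullable, continue.
Add FIRST(S) = { c, f, k, p, v, x, y }; S is not nullable, stop.

{ c, f, k, p, v, x, y }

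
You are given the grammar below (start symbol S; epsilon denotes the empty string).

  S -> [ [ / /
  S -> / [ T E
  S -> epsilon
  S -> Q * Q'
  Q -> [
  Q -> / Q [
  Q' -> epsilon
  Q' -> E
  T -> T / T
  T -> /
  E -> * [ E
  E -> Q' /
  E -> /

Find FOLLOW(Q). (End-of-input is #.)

{ *, [ }

In S -> Q * Q': add FIRST(* Q') = { * }.
In Q -> / Q [: add FIRST([) = { [ }.
Union: FOLLOW(Q) = { *, [ }.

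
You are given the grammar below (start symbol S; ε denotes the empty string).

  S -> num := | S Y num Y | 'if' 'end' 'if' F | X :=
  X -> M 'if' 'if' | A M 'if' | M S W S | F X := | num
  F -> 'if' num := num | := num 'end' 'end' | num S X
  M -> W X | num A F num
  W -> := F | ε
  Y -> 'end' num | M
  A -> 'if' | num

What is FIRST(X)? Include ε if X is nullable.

{ 'if', :=, num }

From X -> M 'if' 'if': add FIRST(M) = { 'if', :=, num }.
From X -> A M 'if': add FIRST(A) = { 'if', num }.
From X -> M S W S: add FIRST(M) = { 'if', :=, num }.
From X -> F X :=: add FIRST(F) = { 'if', :=, num }.
X -> num contributes {num}.
Union: FIRST(X) = { 'if', :=, num }.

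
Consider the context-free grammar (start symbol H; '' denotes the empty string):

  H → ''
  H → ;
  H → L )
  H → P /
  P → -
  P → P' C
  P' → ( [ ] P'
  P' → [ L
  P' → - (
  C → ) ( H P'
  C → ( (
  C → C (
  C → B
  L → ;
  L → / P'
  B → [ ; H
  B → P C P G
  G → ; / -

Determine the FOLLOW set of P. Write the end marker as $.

{ (, ), -, /, ;, [ }

In H → P /: add FIRST(/) = { / }.
In B → P C P G: add FIRST(C P G) = { (, ), -, [ }.
In B → P C P G: add FIRST(G) = { ; }.
Union: FOLLOW(P) = { (, ), -, /, ;, [ }.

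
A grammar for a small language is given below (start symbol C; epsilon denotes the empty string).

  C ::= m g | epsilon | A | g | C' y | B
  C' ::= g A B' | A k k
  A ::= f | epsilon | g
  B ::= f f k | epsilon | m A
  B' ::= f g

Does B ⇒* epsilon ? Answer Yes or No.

B has an epsilon-production, so B ⇒ epsilon.

Yes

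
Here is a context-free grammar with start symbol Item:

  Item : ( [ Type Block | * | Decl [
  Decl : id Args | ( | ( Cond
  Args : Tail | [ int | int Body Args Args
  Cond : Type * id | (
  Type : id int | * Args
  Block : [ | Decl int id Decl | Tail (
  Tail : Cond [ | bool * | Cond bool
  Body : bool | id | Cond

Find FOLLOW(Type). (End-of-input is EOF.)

In Item : ( [ Type Block: add FIRST(Block) = { (, *, [, bool, id }.
In Cond : Type * id: add FIRST(* id) = { * }.
Union: FOLLOW(Type) = { (, *, [, bool, id }.

{ (, *, [, bool, id }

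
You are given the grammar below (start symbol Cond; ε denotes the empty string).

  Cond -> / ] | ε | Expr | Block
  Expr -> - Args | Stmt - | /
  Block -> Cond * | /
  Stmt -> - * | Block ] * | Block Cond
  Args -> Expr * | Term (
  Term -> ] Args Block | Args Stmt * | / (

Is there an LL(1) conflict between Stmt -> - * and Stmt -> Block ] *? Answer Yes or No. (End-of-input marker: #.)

Yes

FIRST(- *) = { - } and FIRST(Block ] *) = { *, -, / }.
Both contain -, so the two alternatives are not disjoint — LL(1) conflict.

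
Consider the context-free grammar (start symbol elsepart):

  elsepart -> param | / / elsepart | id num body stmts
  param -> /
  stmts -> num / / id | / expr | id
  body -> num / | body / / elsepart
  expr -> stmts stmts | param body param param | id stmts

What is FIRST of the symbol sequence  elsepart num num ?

{ /, id }

Add FIRST(elsepart) = { /, id }; elsepart is not nullable, stop.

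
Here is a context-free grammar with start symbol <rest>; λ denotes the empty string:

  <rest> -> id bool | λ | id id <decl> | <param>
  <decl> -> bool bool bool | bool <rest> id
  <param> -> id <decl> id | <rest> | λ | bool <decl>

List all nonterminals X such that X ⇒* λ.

{ <param>, <rest> }

Directly nullable (have an λ-production): <rest>, <param>.
No other nonterminal has a production whose RHS symbols are all nullable.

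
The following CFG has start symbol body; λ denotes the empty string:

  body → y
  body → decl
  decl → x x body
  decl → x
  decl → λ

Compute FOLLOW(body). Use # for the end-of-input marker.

body is the start symbol, so # ∈ FOLLOW(body).
In decl → x x body: body is at the end, add FOLLOW(decl) = { # }.
Union: FOLLOW(body) = { # }.

{ # }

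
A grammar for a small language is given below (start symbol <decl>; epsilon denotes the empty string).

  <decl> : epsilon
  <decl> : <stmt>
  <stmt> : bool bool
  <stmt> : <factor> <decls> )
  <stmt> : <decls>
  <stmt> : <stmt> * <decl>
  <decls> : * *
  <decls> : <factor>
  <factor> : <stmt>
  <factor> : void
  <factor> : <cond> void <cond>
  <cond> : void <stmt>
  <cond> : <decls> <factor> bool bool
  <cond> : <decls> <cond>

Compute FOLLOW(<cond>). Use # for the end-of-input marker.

{ #, ), *, bool, void }

In <factor> : <cond> void <cond>: add FIRST(void <cond>) = { void }.
In <factor> : <cond> void <cond>: <cond> is at the end, add FOLLOW(<factor>) = { #, ), *, bool, void }.
In <cond> : <decls> <cond>: <cond> is at the end, add FOLLOW(<cond>) = { #, ), *, bool, void }.
Union: FOLLOW(<cond>) = { #, ), *, bool, void }.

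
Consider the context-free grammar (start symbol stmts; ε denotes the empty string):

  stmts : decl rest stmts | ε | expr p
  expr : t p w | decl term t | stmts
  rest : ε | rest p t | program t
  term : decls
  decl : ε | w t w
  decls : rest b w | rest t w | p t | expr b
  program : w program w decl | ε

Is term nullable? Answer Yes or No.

Nullable nonterminals: decl, expr, program, rest, stmts.
No production of term has an RHS whose symbols are all nullable, so term is not nullable.

No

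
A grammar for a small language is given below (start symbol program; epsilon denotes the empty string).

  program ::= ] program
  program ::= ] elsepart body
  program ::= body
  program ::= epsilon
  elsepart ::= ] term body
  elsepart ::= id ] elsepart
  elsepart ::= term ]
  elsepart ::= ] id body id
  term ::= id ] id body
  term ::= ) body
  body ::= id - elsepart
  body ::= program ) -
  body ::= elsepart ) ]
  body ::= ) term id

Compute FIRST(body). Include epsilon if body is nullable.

body ::= id - elsepart contributes {id}.
From body ::= program ) -: program nullable, take FIRST(program) ∪ {)} = { ), ], id }.
From body ::= elsepart ) ]: add FIRST(elsepart) = { ), ], id }.
body ::= ) term id contributes {)}.
Union: FIRST(body) = { ), ], id }.

{ ), ], id }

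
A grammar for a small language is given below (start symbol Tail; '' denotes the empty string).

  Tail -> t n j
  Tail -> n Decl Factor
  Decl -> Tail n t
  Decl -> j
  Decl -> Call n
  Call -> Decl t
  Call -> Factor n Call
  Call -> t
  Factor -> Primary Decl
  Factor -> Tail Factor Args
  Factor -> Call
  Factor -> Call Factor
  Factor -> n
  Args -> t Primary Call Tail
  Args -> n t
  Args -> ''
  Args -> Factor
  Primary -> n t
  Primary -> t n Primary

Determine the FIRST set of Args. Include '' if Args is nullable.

{ j, n, t, '' }

Args -> t Primary Call Tail contributes {t}.
Args -> n t contributes {n}.
Args -> '' contributes ''.
From Args -> Factor: add FIRST(Factor) = { j, n, t }.
Union: FIRST(Args) = { j, n, t, '' }.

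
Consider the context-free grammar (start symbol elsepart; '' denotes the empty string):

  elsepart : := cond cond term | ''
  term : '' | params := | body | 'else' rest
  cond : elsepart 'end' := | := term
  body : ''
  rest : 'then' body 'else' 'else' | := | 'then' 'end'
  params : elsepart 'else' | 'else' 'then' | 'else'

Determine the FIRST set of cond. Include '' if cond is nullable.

{ 'end', := }

From cond : elsepart 'end' :=: elsepart nullable, take FIRST(elsepart) ∪ {'end'} = { 'end', := }.
cond : := term contributes {:=}.
Union: FIRST(cond) = { 'end', := }.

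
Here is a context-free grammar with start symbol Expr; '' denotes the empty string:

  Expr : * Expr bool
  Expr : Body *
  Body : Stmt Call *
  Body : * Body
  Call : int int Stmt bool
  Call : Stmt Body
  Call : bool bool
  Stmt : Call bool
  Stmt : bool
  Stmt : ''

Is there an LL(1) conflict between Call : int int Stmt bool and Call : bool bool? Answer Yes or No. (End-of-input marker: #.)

FIRST(int int Stmt bool) = { int } and FIRST(bool bool) = { bool }.
The FIRST sets are disjoint and neither alternative is nullable — no conflict.

No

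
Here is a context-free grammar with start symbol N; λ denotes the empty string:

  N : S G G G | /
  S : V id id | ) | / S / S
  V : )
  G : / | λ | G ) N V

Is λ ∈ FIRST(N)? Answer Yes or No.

Nullable nonterminals: G.
No production of N has an RHS whose symbols are all nullable, so N is not nullable.

No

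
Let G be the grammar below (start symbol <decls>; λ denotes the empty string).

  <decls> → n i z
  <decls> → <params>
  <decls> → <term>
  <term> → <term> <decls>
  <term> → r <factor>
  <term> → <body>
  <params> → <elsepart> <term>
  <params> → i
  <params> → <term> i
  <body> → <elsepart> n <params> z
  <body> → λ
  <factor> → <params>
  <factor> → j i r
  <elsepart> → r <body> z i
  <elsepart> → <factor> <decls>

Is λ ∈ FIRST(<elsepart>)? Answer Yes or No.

No

Nullable nonterminals: <body>, <decls>, <term>.
No production of <elsepart> has an RHS whose symbols are all nullable, so <elsepart> is not nullable.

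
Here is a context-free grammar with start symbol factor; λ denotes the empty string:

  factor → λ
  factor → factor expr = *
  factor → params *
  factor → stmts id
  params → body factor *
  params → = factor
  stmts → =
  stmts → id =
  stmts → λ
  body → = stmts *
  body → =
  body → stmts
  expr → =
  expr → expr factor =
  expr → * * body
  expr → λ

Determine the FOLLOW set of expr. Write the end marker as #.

{ *, =, id }

In factor → factor expr = *: add FIRST(= *) = { = }.
In expr → expr factor =: add FIRST(factor =) = { *, =, id }.
Union: FOLLOW(expr) = { *, =, id }.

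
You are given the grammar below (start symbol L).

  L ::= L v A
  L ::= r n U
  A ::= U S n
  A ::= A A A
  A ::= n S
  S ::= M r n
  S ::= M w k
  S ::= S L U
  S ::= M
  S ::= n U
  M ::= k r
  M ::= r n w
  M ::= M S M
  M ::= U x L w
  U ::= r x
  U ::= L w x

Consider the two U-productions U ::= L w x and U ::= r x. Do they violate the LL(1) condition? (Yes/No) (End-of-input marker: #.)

FIRST(L w x) = { r } and FIRST(r x) = { r }.
Both contain r, so the two alternatives are not disjoint — LL(1) conflict.

Yes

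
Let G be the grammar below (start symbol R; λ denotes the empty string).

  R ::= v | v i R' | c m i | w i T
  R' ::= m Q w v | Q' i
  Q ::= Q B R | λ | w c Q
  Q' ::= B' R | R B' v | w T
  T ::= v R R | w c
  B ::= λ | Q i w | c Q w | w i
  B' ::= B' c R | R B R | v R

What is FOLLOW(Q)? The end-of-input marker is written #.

{ c, i, v, w }

In R' ::= m Q w v: add FIRST(w v) = { w }.
In Q ::= Q B R: add FIRST(B R) = { c, i, v, w }.
In Q ::= w c Q: Q is at the end, add FOLLOW(Q) = { c, i, v, w }.
In B ::= Q i w: add FIRST(i w) = { i }.
In B ::= c Q w: add FIRST(w) = { w }.
Union: FOLLOW(Q) = { c, i, v, w }.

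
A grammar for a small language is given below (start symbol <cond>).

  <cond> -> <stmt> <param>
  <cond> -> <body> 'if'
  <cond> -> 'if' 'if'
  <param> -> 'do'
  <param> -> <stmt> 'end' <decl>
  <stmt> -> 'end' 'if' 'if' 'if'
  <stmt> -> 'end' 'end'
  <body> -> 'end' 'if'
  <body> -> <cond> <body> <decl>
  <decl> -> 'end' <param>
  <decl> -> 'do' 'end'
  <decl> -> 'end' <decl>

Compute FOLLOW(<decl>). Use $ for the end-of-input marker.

In <param> -> <stmt> 'end' <decl>: <decl> is at the end, add FOLLOW(<param>) = { $, 'do', 'end', 'if' }.
In <body> -> <cond> <body> <decl>: <decl> is at the end, add FOLLOW(<body>) = { 'do', 'end', 'if' }.
In <decl> -> 'end' <decl>: <decl> is at the end, add FOLLOW(<decl>) = { $, 'do', 'end', 'if' }.
Union: FOLLOW(<decl>) = { $, 'do', 'end', 'if' }.

{ $, 'do', 'end', 'if' }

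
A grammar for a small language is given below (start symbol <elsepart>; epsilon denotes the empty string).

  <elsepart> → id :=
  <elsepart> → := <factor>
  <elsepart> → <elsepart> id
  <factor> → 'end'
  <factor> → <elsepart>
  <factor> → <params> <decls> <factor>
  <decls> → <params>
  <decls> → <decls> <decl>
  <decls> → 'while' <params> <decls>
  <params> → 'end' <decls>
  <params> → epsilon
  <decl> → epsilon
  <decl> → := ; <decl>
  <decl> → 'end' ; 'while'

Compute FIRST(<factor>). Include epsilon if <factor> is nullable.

<factor> → 'end' contributes {'end'}.
From <factor> → <elsepart>: add FIRST(<elsepart>) = { :=, id }.
From <factor> → <params> <decls> <factor>: <params>, <decls> nullable, take FIRST(<params>) ∪ FIRST(<decls>) ∪ FIRST(<factor>) = { 'end', 'while', :=, id }.
Union: FIRST(<factor>) = { 'end', 'while', :=, id }.

{ 'end', 'while', :=, id }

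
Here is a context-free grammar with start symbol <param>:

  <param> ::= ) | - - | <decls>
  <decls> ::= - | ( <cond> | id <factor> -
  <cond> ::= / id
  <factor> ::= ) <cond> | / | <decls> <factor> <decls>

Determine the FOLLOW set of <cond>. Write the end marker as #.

{ #, (, ), -, /, id }

In <decls> ::= ( <cond>: <cond> is at the end, add FOLLOW(<decls>) = { #, (, ), -, /, id }.
In <factor> ::= ) <cond>: <cond> is at the end, add FOLLOW(<factor>) = { (, -, id }.
Union: FOLLOW(<cond>) = { #, (, ), -, /, id }.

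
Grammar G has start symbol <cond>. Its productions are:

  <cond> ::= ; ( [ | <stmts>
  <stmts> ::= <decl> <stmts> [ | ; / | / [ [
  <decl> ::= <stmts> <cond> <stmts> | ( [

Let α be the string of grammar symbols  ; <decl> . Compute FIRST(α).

{ ; }

; is a terminal; add {;} and stop.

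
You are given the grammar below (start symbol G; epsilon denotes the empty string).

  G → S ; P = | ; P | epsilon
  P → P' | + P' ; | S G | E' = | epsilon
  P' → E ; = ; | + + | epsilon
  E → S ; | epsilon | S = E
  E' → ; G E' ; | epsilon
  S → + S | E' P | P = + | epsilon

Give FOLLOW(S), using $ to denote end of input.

In G → S ; P =: add FIRST(; P =) = { ; }.
In P → S G: add FIRST(G)\{epsilon} = { +, ;, = }.
  Since G is nullable, also add FOLLOW(P) = { $, +, ;, = }.
In E → S ;: add FIRST(;) = { ; }.
In E → S = E: add FIRST(= E) = { = }.
In S → + S: S is at the end, add FOLLOW(S) = { $, +, ;, = }.
Union: FOLLOW(S) = { $, +, ;, = }.

{ $, +, ;, = }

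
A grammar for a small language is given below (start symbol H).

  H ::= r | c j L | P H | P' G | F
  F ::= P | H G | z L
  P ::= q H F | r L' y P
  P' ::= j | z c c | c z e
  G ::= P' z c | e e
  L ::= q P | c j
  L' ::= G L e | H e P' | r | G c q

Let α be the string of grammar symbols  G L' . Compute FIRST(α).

{ c, e, j, z }

Add FIRST(G) = { c, e, j, z }; G is not nullable, stop.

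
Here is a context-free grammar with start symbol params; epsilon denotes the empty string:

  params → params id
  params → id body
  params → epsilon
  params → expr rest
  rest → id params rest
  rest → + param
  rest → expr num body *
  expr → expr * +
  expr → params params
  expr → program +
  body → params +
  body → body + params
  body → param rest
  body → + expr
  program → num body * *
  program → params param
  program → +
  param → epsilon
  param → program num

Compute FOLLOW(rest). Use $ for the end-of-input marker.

In params → expr rest: rest is at the end, add FOLLOW(params) = { $, *, +, id, num }.
In rest → id params rest: rest is at the end, add FOLLOW(rest) = { $, *, +, id, num }.
In body → param rest: rest is at the end, add FOLLOW(body) = { $, *, +, id, num }.
Union: FOLLOW(rest) = { $, *, +, id, num }.

{ $, *, +, id, num }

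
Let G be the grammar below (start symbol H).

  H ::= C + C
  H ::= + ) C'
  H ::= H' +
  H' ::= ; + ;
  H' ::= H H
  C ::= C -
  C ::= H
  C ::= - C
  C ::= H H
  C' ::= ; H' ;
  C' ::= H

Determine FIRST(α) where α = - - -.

{ - }

- is a terminal; add {-} and stop.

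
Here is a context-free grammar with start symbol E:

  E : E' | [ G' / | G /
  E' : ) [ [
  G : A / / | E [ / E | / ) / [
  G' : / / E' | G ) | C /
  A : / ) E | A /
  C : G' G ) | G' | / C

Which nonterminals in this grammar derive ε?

No nonterminal has an empty production or an RHS whose symbols are all nullable.

{ } (none)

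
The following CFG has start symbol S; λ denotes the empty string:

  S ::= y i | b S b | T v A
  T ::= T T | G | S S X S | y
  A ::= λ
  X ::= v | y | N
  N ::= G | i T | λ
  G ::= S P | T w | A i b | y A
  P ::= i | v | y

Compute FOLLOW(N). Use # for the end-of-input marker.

{ b, i, y }

In X ::= N: N is at the end, add FOLLOW(X) = { b, i, y }.
Union: FOLLOW(N) = { b, i, y }.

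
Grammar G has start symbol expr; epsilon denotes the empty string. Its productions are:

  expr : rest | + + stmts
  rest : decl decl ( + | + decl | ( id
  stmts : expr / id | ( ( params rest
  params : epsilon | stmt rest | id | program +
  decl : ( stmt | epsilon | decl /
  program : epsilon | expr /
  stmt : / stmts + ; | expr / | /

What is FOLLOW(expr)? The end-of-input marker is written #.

expr is the start symbol, so # ∈ FOLLOW(expr).
In stmts : expr / id: add FIRST(/ id) = { / }.
In program : expr /: add FIRST(/) = { / }.
In stmt : expr /: add FIRST(/) = { / }.
Union: FOLLOW(expr) = { #, / }.

{ #, / }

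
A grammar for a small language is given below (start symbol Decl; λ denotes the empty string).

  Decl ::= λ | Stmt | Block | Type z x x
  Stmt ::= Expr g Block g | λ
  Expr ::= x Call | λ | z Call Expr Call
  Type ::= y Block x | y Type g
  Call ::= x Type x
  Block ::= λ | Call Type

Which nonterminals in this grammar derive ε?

Directly nullable (have an λ-production): Decl, Stmt, Expr, Block.
No other nonterminal has a production whose RHS symbols are all nullable.

{ Block, Decl, Expr, Stmt }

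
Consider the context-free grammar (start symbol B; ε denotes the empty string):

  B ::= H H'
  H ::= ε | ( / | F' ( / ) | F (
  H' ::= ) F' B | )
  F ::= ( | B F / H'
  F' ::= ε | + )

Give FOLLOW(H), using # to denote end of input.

{ ) }

In B ::= H H': add FIRST(H') = { ) }.
Union: FOLLOW(H) = { ) }.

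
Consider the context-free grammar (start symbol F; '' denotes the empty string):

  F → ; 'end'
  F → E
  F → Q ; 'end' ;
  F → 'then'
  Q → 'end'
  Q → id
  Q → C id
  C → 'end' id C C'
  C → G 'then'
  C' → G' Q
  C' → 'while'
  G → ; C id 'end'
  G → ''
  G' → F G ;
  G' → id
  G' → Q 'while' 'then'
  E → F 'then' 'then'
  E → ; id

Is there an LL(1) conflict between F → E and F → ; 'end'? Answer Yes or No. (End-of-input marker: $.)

Yes

FIRST(E) = { 'end', 'then', ;, id } and FIRST(; 'end') = { ; }.
Both contain ;, so the two alternatives are not disjoint — LL(1) conflict.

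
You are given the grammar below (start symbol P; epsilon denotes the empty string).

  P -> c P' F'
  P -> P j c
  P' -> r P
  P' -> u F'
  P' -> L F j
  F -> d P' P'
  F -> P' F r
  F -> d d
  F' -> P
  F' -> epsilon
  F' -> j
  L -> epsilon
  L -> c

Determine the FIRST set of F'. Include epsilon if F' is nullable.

{ c, j, epsilon }

From F' -> P: add FIRST(P) = { c }.
F' -> epsilon contributes epsilon.
F' -> j contributes {j}.
Union: FIRST(F') = { c, j, epsilon }.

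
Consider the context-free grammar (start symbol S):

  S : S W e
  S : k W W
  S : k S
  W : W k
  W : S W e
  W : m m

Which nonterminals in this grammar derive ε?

{ } (none)

No nonterminal has an empty production or an RHS whose symbols are all nullable.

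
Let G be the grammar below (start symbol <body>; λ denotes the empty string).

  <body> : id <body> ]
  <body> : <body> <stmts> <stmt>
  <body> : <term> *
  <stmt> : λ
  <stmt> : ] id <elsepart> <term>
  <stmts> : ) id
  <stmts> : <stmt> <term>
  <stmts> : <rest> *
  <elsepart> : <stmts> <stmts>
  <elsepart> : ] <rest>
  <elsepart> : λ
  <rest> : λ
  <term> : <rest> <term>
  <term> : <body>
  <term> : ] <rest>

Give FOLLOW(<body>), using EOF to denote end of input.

{ EOF, ), *, ], id }

<body> is the start symbol, so EOF ∈ FOLLOW(<body>).
In <body> : id <body> ]: add FIRST(]) = { ] }.
In <body> : <body> <stmts> <stmt>: add FIRST(<stmts> <stmt>) = { ), *, ], id }.
In <term> : <body>: <body> is at the end, add FOLLOW(<term>) = { EOF, ), *, ], id }.
Union: FOLLOW(<body>) = { EOF, ), *, ], id }.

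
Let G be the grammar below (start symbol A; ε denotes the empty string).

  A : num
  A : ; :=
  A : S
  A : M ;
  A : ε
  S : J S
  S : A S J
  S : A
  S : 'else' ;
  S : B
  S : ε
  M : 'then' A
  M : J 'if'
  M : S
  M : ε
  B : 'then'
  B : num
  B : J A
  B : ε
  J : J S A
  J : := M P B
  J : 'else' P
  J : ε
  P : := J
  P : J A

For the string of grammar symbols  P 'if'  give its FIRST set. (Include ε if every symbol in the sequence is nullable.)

Add FIRST(P)\{ε} = { 'else', 'if', 'then', :=, ;, num }; P is nullable, continue.
'if' is a terminal; add {'if'} and stop.

{ 'else', 'if', 'then', :=, ;, num }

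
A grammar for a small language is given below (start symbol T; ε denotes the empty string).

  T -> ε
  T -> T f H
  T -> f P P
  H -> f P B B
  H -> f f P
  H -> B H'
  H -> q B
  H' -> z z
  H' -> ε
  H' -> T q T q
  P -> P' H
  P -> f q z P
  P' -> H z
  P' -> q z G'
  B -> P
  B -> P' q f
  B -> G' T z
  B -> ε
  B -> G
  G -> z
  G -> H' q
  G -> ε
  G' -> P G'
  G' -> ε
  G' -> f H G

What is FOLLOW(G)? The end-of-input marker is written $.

{ $, f, q, z }

In B -> G: G is at the end, add FOLLOW(B) = { $, f, q, z }.
In G' -> f H G: G is at the end, add FOLLOW(G') = { $, f, q, z }.
Union: FOLLOW(G) = { $, f, q, z }.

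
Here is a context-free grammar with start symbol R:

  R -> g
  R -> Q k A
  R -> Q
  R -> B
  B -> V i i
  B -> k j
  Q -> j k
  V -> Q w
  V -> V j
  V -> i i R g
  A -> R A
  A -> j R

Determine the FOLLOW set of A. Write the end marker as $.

In R -> Q k A: A is at the end, add FOLLOW(R) = { $, g, i, j, k }.
In A -> R A: A is at the end, add FOLLOW(A) = { $, g, i, j, k }.
Union: FOLLOW(A) = { $, g, i, j, k }.

{ $, g, i, j, k }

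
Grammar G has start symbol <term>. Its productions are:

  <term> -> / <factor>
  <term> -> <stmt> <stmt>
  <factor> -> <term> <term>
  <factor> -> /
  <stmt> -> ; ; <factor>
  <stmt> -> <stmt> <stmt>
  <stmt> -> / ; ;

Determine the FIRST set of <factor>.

{ /, ; }

From <factor> -> <term> <term>: add FIRST(<term>) = { /, ; }.
<factor> -> / contributes {/}.
Union: FIRST(<factor>) = { /, ; }.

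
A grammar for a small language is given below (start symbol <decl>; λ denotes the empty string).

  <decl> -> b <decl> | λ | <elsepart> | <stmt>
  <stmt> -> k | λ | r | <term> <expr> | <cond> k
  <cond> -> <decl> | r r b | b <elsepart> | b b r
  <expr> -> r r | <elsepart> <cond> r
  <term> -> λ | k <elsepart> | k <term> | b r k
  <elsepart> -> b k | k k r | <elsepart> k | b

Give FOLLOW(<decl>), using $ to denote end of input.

<decl> is the start symbol, so $ ∈ FOLLOW(<decl>).
In <decl> -> b <decl>: <decl> is at the end, add FOLLOW(<decl>) = { $, k, r }.
In <cond> -> <decl>: <decl> is at the end, add FOLLOW(<cond>) = { k, r }.
Union: FOLLOW(<decl>) = { $, k, r }.

{ $, k, r }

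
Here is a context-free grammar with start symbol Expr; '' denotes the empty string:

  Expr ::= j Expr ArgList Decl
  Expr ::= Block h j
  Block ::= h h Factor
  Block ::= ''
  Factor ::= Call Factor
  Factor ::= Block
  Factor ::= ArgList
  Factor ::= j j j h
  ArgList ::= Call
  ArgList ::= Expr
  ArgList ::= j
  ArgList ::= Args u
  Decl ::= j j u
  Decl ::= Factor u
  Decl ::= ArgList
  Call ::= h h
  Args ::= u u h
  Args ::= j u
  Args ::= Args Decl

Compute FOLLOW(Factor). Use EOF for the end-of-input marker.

{ h, u }

In Block ::= h h Factor: Factor is at the end, add FOLLOW(Block) = { h, u }.
In Factor ::= Call Factor: Factor is at the end, add FOLLOW(Factor) = { h, u }.
In Decl ::= Factor u: add FIRST(u) = { u }.
Union: FOLLOW(Factor) = { h, u }.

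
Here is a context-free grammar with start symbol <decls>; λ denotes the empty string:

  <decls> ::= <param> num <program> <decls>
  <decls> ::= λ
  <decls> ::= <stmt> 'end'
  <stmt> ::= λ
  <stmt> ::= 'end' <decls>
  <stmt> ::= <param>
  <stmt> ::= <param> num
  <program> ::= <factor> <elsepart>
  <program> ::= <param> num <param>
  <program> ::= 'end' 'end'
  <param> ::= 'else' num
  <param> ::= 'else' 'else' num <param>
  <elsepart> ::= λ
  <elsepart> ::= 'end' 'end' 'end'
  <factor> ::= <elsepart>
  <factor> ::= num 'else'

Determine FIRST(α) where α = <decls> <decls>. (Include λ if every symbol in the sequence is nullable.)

{ 'else', 'end', λ }

Add FIRST(<decls>)\{λ} = { 'else', 'end' }; <decls> is nullable, continue.
Add FIRST(<decls>)\{λ} = { 'else', 'end' }; <decls> is nullable, continue.
Every symbol is nullable, so include λ.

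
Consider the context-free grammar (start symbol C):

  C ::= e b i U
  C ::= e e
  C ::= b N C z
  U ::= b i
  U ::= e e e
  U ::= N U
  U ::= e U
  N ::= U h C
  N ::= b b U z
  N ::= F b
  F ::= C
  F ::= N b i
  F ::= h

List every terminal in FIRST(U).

{ b, e, h }

U ::= b i contributes {b}.
U ::= e e e contributes {e}.
From U ::= N U: add FIRST(N) = { b, e, h }.
U ::= e U contributes {e}.
Union: FIRST(U) = { b, e, h }.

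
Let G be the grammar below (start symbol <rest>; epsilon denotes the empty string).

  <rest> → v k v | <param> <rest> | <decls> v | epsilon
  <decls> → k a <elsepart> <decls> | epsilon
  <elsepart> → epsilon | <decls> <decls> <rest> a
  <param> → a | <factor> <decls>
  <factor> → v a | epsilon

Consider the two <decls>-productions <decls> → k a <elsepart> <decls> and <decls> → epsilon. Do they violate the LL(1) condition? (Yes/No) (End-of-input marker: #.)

FIRST(k a <elsepart> <decls>) = { k } and FIRST(epsilon) = { epsilon }.
The second alternative is nullable and FOLLOW(<decls>) = { #, a, k, v } shares k with FIRST of the first — conflict.

Yes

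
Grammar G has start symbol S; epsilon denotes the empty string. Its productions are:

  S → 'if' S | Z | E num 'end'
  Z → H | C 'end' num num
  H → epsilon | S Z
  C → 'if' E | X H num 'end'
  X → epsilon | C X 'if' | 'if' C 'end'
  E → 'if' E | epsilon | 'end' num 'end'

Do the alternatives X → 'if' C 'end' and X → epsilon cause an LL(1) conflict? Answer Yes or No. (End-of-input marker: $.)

Yes

FIRST('if' C 'end') = { 'if' } and FIRST(epsilon) = { epsilon }.
The second alternative is nullable and FOLLOW(X) = { 'end', 'if', num } shares 'if' with FIRST of the first — conflict.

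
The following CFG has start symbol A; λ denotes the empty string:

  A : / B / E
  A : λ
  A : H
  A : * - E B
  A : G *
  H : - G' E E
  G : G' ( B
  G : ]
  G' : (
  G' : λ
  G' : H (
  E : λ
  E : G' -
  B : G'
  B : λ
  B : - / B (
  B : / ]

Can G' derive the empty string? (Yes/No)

G' has an λ-production, so G' ⇒ λ.

Yes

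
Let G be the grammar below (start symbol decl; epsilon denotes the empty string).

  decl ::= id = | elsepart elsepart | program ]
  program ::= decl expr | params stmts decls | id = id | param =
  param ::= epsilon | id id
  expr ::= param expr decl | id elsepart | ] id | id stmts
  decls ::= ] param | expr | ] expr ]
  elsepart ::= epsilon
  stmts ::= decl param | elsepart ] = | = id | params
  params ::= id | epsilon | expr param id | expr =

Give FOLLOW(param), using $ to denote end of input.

In program ::= param =: add FIRST(=) = { = }.
In expr ::= param expr decl: add FIRST(expr decl) = { ], id }.
In decls ::= ] param: param is at the end, add FOLLOW(decls) = { ] }.
In stmts ::= decl param: param is at the end, add FOLLOW(stmts) = { =, ], id }.
In params ::= expr param id: add FIRST(id) = { id }.
Union: FOLLOW(param) = { =, ], id }.

{ =, ], id }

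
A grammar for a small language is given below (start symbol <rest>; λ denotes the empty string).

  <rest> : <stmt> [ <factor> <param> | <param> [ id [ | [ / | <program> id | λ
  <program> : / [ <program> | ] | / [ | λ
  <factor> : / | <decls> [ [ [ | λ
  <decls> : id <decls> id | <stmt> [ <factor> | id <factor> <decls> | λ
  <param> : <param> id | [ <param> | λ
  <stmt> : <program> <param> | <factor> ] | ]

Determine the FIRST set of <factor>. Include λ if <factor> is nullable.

<factor> : / contributes {/}.
From <factor> : <decls> [ [ [: <decls> nullable, take FIRST(<decls>) ∪ {[} = { /, [, ], id }.
<factor> : λ contributes λ.
Union: FIRST(<factor>) = { /, [, ], id, λ }.

{ /, [, ], id, λ }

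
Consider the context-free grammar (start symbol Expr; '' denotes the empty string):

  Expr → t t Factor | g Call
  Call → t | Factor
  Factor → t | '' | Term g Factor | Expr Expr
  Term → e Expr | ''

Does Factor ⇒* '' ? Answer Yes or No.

Factor has an ''-production, so Factor ⇒ ''.

Yes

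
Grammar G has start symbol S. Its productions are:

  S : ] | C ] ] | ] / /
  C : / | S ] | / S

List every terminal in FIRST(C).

{ /, ] }

C : / contributes {/}.
From C : S ]: add FIRST(S) = { /, ] }.
C : / S contributes {/}.
Union: FIRST(C) = { /, ] }.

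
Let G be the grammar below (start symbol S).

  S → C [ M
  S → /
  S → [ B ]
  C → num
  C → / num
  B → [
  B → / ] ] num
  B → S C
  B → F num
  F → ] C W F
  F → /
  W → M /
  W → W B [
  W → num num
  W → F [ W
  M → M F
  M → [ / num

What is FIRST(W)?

{ /, [, ], num }

From W → M /: add FIRST(M) = { [ }.
From W → W B [: add FIRST(W) = { /, [, ], num }.
W → num num contributes {num}.
From W → F [ W: add FIRST(F) = { /, ] }.
Union: FIRST(W) = { /, [, ], num }.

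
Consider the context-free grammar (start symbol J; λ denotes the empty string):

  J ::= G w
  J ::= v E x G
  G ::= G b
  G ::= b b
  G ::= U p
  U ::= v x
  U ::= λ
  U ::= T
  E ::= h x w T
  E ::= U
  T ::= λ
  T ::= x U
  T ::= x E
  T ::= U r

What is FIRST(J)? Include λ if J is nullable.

From J ::= G w: add FIRST(G) = { b, p, r, v, x }.
J ::= v E x G contributes {v}.
Union: FIRST(J) = { b, p, r, v, x }.

{ b, p, r, v, x }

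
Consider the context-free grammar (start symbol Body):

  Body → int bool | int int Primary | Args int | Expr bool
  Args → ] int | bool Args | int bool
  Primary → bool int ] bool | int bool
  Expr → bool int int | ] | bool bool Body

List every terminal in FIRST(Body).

{ ], bool, int }

Body → int bool contributes {int}.
Body → int int Primary contributes {int}.
From Body → Args int: add FIRST(Args) = { ], bool, int }.
From Body → Expr bool: add FIRST(Expr) = { ], bool }.
Union: FIRST(Body) = { ], bool, int }.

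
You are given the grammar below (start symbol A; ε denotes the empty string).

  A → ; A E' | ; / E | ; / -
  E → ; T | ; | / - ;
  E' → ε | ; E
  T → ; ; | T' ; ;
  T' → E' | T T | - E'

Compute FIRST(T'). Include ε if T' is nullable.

From T' → E': add FIRST(E') = { ;, ε } (including ε since E' is nullable).
From T' → T T: add FIRST(T) = { -, ; }.
T' → - E' contributes {-}.
Union: FIRST(T') = { -, ;, ε }.

{ -, ;, ε }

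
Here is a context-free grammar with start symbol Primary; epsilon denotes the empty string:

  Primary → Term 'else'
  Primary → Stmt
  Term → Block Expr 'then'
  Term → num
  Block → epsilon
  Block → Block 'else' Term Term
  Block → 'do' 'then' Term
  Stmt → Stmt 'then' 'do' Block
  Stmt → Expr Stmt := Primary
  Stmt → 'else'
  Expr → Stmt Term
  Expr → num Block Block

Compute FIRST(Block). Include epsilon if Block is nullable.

{ 'do', 'else', epsilon }

Block → epsilon contributes epsilon.
From Block → Block 'else' Term Term: Block nullable, take FIRST(Block) ∪ {'else'} = { 'do', 'else' }.
Block → 'do' 'then' Term contributes {'do'}.
Union: FIRST(Block) = { 'do', 'else', epsilon }.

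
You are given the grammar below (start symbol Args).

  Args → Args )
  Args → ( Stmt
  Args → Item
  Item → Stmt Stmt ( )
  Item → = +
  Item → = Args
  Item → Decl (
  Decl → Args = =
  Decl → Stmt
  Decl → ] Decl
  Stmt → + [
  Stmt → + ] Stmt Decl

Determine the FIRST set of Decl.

{ (, +, =, ] }

From Decl → Args = =: add FIRST(Args) = { (, +, =, ] }.
From Decl → Stmt: add FIRST(Stmt) = { + }.
Decl → ] Decl contributes {]}.
Union: FIRST(Decl) = { (, +, =, ] }.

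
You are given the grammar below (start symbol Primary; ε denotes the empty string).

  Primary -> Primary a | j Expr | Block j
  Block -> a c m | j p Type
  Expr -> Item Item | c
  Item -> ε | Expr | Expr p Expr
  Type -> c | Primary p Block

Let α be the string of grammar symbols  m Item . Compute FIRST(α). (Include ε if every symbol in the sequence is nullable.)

{ m }

m is a terminal; add {m} and stop.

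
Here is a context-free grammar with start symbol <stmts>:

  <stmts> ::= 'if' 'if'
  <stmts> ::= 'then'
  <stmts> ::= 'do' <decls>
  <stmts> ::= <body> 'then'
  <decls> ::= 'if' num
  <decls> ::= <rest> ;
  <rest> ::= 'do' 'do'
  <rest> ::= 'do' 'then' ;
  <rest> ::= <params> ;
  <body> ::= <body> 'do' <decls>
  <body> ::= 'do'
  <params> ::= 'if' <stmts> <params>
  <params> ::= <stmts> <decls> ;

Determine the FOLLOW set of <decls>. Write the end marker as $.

In <stmts> ::= 'do' <decls>: <decls> is at the end, add FOLLOW(<stmts>) = { $, 'do', 'if', 'then' }.
In <body> ::= <body> 'do' <decls>: <decls> is at the end, add FOLLOW(<body>) = { 'do', 'then' }.
In <params> ::= <stmts> <decls> ;: add FIRST(;) = { ; }.
Union: FOLLOW(<decls>) = { $, 'do', 'if', 'then', ; }.

{ $, 'do', 'if', 'then', ; }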